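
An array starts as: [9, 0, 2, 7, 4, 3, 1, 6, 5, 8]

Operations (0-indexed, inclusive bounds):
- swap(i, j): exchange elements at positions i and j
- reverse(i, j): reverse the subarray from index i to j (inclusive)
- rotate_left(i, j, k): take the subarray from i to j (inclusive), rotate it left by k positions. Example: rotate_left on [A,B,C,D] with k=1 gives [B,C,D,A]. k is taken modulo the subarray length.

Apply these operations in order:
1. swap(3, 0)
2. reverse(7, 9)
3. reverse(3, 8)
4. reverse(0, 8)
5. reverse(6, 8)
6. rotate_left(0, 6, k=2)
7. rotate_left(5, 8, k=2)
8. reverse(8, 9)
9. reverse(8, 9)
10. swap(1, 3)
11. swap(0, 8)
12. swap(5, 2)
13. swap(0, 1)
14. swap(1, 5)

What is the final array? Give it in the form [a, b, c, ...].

Answer: [5, 8, 0, 1, 7, 4, 2, 9, 3, 6]

Derivation:
After 1 (swap(3, 0)): [7, 0, 2, 9, 4, 3, 1, 6, 5, 8]
After 2 (reverse(7, 9)): [7, 0, 2, 9, 4, 3, 1, 8, 5, 6]
After 3 (reverse(3, 8)): [7, 0, 2, 5, 8, 1, 3, 4, 9, 6]
After 4 (reverse(0, 8)): [9, 4, 3, 1, 8, 5, 2, 0, 7, 6]
After 5 (reverse(6, 8)): [9, 4, 3, 1, 8, 5, 7, 0, 2, 6]
After 6 (rotate_left(0, 6, k=2)): [3, 1, 8, 5, 7, 9, 4, 0, 2, 6]
After 7 (rotate_left(5, 8, k=2)): [3, 1, 8, 5, 7, 0, 2, 9, 4, 6]
After 8 (reverse(8, 9)): [3, 1, 8, 5, 7, 0, 2, 9, 6, 4]
After 9 (reverse(8, 9)): [3, 1, 8, 5, 7, 0, 2, 9, 4, 6]
After 10 (swap(1, 3)): [3, 5, 8, 1, 7, 0, 2, 9, 4, 6]
After 11 (swap(0, 8)): [4, 5, 8, 1, 7, 0, 2, 9, 3, 6]
After 12 (swap(5, 2)): [4, 5, 0, 1, 7, 8, 2, 9, 3, 6]
After 13 (swap(0, 1)): [5, 4, 0, 1, 7, 8, 2, 9, 3, 6]
After 14 (swap(1, 5)): [5, 8, 0, 1, 7, 4, 2, 9, 3, 6]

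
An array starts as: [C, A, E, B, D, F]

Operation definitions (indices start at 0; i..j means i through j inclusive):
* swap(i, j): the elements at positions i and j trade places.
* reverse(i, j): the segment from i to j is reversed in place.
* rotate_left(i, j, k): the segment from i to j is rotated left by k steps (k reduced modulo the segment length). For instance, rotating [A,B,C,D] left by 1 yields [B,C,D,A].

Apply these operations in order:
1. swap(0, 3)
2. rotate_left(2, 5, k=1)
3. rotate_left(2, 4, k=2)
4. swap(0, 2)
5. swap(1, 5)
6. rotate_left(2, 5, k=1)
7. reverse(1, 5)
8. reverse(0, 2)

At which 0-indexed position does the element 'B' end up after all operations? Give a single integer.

After 1 (swap(0, 3)): [B, A, E, C, D, F]
After 2 (rotate_left(2, 5, k=1)): [B, A, C, D, F, E]
After 3 (rotate_left(2, 4, k=2)): [B, A, F, C, D, E]
After 4 (swap(0, 2)): [F, A, B, C, D, E]
After 5 (swap(1, 5)): [F, E, B, C, D, A]
After 6 (rotate_left(2, 5, k=1)): [F, E, C, D, A, B]
After 7 (reverse(1, 5)): [F, B, A, D, C, E]
After 8 (reverse(0, 2)): [A, B, F, D, C, E]

Answer: 1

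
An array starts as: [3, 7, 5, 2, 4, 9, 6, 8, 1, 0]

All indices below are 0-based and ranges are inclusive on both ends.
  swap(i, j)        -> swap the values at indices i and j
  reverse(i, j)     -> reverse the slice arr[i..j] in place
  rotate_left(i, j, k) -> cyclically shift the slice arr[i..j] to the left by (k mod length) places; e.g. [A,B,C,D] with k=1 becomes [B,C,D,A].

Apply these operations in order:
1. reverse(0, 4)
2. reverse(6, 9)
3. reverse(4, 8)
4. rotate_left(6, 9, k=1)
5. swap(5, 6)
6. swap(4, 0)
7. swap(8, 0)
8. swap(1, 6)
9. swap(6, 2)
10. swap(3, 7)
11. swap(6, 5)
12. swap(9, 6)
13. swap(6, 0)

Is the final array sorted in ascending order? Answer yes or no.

Answer: yes

Derivation:
After 1 (reverse(0, 4)): [4, 2, 5, 7, 3, 9, 6, 8, 1, 0]
After 2 (reverse(6, 9)): [4, 2, 5, 7, 3, 9, 0, 1, 8, 6]
After 3 (reverse(4, 8)): [4, 2, 5, 7, 8, 1, 0, 9, 3, 6]
After 4 (rotate_left(6, 9, k=1)): [4, 2, 5, 7, 8, 1, 9, 3, 6, 0]
After 5 (swap(5, 6)): [4, 2, 5, 7, 8, 9, 1, 3, 6, 0]
After 6 (swap(4, 0)): [8, 2, 5, 7, 4, 9, 1, 3, 6, 0]
After 7 (swap(8, 0)): [6, 2, 5, 7, 4, 9, 1, 3, 8, 0]
After 8 (swap(1, 6)): [6, 1, 5, 7, 4, 9, 2, 3, 8, 0]
After 9 (swap(6, 2)): [6, 1, 2, 7, 4, 9, 5, 3, 8, 0]
After 10 (swap(3, 7)): [6, 1, 2, 3, 4, 9, 5, 7, 8, 0]
After 11 (swap(6, 5)): [6, 1, 2, 3, 4, 5, 9, 7, 8, 0]
After 12 (swap(9, 6)): [6, 1, 2, 3, 4, 5, 0, 7, 8, 9]
After 13 (swap(6, 0)): [0, 1, 2, 3, 4, 5, 6, 7, 8, 9]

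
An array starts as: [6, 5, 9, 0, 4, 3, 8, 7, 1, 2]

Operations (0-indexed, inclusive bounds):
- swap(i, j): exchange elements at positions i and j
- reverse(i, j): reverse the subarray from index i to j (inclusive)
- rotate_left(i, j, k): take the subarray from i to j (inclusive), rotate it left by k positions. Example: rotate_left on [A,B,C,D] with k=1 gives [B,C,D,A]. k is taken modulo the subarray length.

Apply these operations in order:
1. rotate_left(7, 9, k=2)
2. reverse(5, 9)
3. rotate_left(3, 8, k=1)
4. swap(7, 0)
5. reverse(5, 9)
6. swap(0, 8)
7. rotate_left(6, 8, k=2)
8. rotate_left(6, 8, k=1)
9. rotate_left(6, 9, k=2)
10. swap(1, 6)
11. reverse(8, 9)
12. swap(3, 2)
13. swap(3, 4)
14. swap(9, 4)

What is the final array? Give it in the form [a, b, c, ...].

After 1 (rotate_left(7, 9, k=2)): [6, 5, 9, 0, 4, 3, 8, 2, 7, 1]
After 2 (reverse(5, 9)): [6, 5, 9, 0, 4, 1, 7, 2, 8, 3]
After 3 (rotate_left(3, 8, k=1)): [6, 5, 9, 4, 1, 7, 2, 8, 0, 3]
After 4 (swap(7, 0)): [8, 5, 9, 4, 1, 7, 2, 6, 0, 3]
After 5 (reverse(5, 9)): [8, 5, 9, 4, 1, 3, 0, 6, 2, 7]
After 6 (swap(0, 8)): [2, 5, 9, 4, 1, 3, 0, 6, 8, 7]
After 7 (rotate_left(6, 8, k=2)): [2, 5, 9, 4, 1, 3, 8, 0, 6, 7]
After 8 (rotate_left(6, 8, k=1)): [2, 5, 9, 4, 1, 3, 0, 6, 8, 7]
After 9 (rotate_left(6, 9, k=2)): [2, 5, 9, 4, 1, 3, 8, 7, 0, 6]
After 10 (swap(1, 6)): [2, 8, 9, 4, 1, 3, 5, 7, 0, 6]
After 11 (reverse(8, 9)): [2, 8, 9, 4, 1, 3, 5, 7, 6, 0]
After 12 (swap(3, 2)): [2, 8, 4, 9, 1, 3, 5, 7, 6, 0]
After 13 (swap(3, 4)): [2, 8, 4, 1, 9, 3, 5, 7, 6, 0]
After 14 (swap(9, 4)): [2, 8, 4, 1, 0, 3, 5, 7, 6, 9]

Answer: [2, 8, 4, 1, 0, 3, 5, 7, 6, 9]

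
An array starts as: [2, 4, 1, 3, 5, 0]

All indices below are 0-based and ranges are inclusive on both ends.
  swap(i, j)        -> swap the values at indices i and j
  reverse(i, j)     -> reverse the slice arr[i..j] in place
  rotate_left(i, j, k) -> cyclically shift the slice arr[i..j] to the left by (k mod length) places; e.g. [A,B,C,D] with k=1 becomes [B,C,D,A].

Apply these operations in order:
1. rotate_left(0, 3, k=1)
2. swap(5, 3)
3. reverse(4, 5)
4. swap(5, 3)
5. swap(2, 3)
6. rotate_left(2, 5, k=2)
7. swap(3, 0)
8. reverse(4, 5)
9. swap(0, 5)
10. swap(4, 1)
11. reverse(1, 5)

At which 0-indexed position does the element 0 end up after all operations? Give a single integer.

Answer: 1

Derivation:
After 1 (rotate_left(0, 3, k=1)): [4, 1, 3, 2, 5, 0]
After 2 (swap(5, 3)): [4, 1, 3, 0, 5, 2]
After 3 (reverse(4, 5)): [4, 1, 3, 0, 2, 5]
After 4 (swap(5, 3)): [4, 1, 3, 5, 2, 0]
After 5 (swap(2, 3)): [4, 1, 5, 3, 2, 0]
After 6 (rotate_left(2, 5, k=2)): [4, 1, 2, 0, 5, 3]
After 7 (swap(3, 0)): [0, 1, 2, 4, 5, 3]
After 8 (reverse(4, 5)): [0, 1, 2, 4, 3, 5]
After 9 (swap(0, 5)): [5, 1, 2, 4, 3, 0]
After 10 (swap(4, 1)): [5, 3, 2, 4, 1, 0]
After 11 (reverse(1, 5)): [5, 0, 1, 4, 2, 3]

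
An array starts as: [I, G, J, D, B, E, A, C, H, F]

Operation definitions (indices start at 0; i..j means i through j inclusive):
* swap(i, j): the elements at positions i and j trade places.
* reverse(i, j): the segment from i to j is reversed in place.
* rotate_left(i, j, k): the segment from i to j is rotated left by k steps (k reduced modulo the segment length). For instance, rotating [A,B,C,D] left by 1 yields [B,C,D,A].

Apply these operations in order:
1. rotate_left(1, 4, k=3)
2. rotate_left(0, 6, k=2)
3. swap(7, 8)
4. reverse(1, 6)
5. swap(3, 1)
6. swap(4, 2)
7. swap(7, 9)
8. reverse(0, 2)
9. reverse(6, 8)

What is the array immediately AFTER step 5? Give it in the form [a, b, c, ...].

After 1 (rotate_left(1, 4, k=3)): [I, B, G, J, D, E, A, C, H, F]
After 2 (rotate_left(0, 6, k=2)): [G, J, D, E, A, I, B, C, H, F]
After 3 (swap(7, 8)): [G, J, D, E, A, I, B, H, C, F]
After 4 (reverse(1, 6)): [G, B, I, A, E, D, J, H, C, F]
After 5 (swap(3, 1)): [G, A, I, B, E, D, J, H, C, F]

Answer: [G, A, I, B, E, D, J, H, C, F]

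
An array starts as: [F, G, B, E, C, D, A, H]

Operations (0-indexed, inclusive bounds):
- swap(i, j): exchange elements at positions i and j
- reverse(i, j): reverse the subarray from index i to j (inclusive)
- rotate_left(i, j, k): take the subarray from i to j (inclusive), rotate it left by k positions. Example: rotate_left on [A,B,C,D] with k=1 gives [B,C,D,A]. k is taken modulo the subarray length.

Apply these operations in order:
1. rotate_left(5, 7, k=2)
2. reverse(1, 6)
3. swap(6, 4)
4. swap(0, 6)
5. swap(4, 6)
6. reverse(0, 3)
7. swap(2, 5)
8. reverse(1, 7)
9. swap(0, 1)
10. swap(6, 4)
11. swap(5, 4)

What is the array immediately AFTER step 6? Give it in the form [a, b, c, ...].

Answer: [C, H, D, E, F, B, G, A]

Derivation:
After 1 (rotate_left(5, 7, k=2)): [F, G, B, E, C, H, D, A]
After 2 (reverse(1, 6)): [F, D, H, C, E, B, G, A]
After 3 (swap(6, 4)): [F, D, H, C, G, B, E, A]
After 4 (swap(0, 6)): [E, D, H, C, G, B, F, A]
After 5 (swap(4, 6)): [E, D, H, C, F, B, G, A]
After 6 (reverse(0, 3)): [C, H, D, E, F, B, G, A]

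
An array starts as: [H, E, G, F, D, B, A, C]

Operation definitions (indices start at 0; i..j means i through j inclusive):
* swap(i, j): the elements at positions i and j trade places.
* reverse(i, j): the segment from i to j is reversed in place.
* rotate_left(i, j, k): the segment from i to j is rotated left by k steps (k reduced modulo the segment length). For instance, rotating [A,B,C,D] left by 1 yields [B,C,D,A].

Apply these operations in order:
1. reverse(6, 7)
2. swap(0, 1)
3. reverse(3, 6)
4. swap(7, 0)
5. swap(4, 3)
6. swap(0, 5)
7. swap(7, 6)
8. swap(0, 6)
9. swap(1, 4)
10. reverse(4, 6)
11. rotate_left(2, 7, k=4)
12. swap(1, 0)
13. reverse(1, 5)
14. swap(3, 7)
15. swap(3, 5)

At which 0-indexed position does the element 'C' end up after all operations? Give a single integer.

Answer: 0

Derivation:
After 1 (reverse(6, 7)): [H, E, G, F, D, B, C, A]
After 2 (swap(0, 1)): [E, H, G, F, D, B, C, A]
After 3 (reverse(3, 6)): [E, H, G, C, B, D, F, A]
After 4 (swap(7, 0)): [A, H, G, C, B, D, F, E]
After 5 (swap(4, 3)): [A, H, G, B, C, D, F, E]
After 6 (swap(0, 5)): [D, H, G, B, C, A, F, E]
After 7 (swap(7, 6)): [D, H, G, B, C, A, E, F]
After 8 (swap(0, 6)): [E, H, G, B, C, A, D, F]
After 9 (swap(1, 4)): [E, C, G, B, H, A, D, F]
After 10 (reverse(4, 6)): [E, C, G, B, D, A, H, F]
After 11 (rotate_left(2, 7, k=4)): [E, C, H, F, G, B, D, A]
After 12 (swap(1, 0)): [C, E, H, F, G, B, D, A]
After 13 (reverse(1, 5)): [C, B, G, F, H, E, D, A]
After 14 (swap(3, 7)): [C, B, G, A, H, E, D, F]
After 15 (swap(3, 5)): [C, B, G, E, H, A, D, F]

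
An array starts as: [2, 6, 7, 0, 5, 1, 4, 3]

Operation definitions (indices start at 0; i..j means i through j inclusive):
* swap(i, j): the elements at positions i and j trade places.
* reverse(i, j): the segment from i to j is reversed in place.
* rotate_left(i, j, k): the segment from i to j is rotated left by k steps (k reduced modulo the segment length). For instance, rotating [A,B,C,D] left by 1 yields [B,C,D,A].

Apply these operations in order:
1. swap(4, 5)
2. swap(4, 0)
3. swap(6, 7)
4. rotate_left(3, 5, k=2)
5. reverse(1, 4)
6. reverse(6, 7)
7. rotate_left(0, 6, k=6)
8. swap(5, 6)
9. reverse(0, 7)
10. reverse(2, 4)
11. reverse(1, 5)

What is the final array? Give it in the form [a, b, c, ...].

Answer: [3, 0, 2, 7, 5, 6, 1, 4]

Derivation:
After 1 (swap(4, 5)): [2, 6, 7, 0, 1, 5, 4, 3]
After 2 (swap(4, 0)): [1, 6, 7, 0, 2, 5, 4, 3]
After 3 (swap(6, 7)): [1, 6, 7, 0, 2, 5, 3, 4]
After 4 (rotate_left(3, 5, k=2)): [1, 6, 7, 5, 0, 2, 3, 4]
After 5 (reverse(1, 4)): [1, 0, 5, 7, 6, 2, 3, 4]
After 6 (reverse(6, 7)): [1, 0, 5, 7, 6, 2, 4, 3]
After 7 (rotate_left(0, 6, k=6)): [4, 1, 0, 5, 7, 6, 2, 3]
After 8 (swap(5, 6)): [4, 1, 0, 5, 7, 2, 6, 3]
After 9 (reverse(0, 7)): [3, 6, 2, 7, 5, 0, 1, 4]
After 10 (reverse(2, 4)): [3, 6, 5, 7, 2, 0, 1, 4]
After 11 (reverse(1, 5)): [3, 0, 2, 7, 5, 6, 1, 4]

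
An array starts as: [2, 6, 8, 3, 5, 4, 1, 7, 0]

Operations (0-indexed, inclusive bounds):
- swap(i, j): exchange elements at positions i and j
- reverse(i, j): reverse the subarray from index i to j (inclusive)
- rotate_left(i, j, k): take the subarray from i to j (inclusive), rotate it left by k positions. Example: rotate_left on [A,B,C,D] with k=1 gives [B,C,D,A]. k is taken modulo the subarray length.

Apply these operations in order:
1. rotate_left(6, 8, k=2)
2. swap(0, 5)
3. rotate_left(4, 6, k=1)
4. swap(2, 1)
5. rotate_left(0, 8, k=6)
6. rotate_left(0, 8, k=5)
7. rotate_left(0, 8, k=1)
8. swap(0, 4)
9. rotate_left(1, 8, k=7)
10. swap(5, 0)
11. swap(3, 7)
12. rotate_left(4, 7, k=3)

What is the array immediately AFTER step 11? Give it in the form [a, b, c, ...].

After 1 (rotate_left(6, 8, k=2)): [2, 6, 8, 3, 5, 4, 0, 1, 7]
After 2 (swap(0, 5)): [4, 6, 8, 3, 5, 2, 0, 1, 7]
After 3 (rotate_left(4, 6, k=1)): [4, 6, 8, 3, 2, 0, 5, 1, 7]
After 4 (swap(2, 1)): [4, 8, 6, 3, 2, 0, 5, 1, 7]
After 5 (rotate_left(0, 8, k=6)): [5, 1, 7, 4, 8, 6, 3, 2, 0]
After 6 (rotate_left(0, 8, k=5)): [6, 3, 2, 0, 5, 1, 7, 4, 8]
After 7 (rotate_left(0, 8, k=1)): [3, 2, 0, 5, 1, 7, 4, 8, 6]
After 8 (swap(0, 4)): [1, 2, 0, 5, 3, 7, 4, 8, 6]
After 9 (rotate_left(1, 8, k=7)): [1, 6, 2, 0, 5, 3, 7, 4, 8]
After 10 (swap(5, 0)): [3, 6, 2, 0, 5, 1, 7, 4, 8]
After 11 (swap(3, 7)): [3, 6, 2, 4, 5, 1, 7, 0, 8]

Answer: [3, 6, 2, 4, 5, 1, 7, 0, 8]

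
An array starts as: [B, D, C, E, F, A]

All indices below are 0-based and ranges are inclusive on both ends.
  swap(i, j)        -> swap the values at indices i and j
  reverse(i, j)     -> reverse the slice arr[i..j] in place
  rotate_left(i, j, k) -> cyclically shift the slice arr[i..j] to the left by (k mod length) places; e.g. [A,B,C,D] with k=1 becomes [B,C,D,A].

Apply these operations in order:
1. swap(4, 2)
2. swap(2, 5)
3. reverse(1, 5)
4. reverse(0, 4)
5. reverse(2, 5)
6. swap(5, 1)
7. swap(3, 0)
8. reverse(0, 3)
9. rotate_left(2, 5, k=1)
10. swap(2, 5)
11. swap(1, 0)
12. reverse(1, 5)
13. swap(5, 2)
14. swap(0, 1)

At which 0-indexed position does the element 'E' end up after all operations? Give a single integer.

Answer: 5

Derivation:
After 1 (swap(4, 2)): [B, D, F, E, C, A]
After 2 (swap(2, 5)): [B, D, A, E, C, F]
After 3 (reverse(1, 5)): [B, F, C, E, A, D]
After 4 (reverse(0, 4)): [A, E, C, F, B, D]
After 5 (reverse(2, 5)): [A, E, D, B, F, C]
After 6 (swap(5, 1)): [A, C, D, B, F, E]
After 7 (swap(3, 0)): [B, C, D, A, F, E]
After 8 (reverse(0, 3)): [A, D, C, B, F, E]
After 9 (rotate_left(2, 5, k=1)): [A, D, B, F, E, C]
After 10 (swap(2, 5)): [A, D, C, F, E, B]
After 11 (swap(1, 0)): [D, A, C, F, E, B]
After 12 (reverse(1, 5)): [D, B, E, F, C, A]
After 13 (swap(5, 2)): [D, B, A, F, C, E]
After 14 (swap(0, 1)): [B, D, A, F, C, E]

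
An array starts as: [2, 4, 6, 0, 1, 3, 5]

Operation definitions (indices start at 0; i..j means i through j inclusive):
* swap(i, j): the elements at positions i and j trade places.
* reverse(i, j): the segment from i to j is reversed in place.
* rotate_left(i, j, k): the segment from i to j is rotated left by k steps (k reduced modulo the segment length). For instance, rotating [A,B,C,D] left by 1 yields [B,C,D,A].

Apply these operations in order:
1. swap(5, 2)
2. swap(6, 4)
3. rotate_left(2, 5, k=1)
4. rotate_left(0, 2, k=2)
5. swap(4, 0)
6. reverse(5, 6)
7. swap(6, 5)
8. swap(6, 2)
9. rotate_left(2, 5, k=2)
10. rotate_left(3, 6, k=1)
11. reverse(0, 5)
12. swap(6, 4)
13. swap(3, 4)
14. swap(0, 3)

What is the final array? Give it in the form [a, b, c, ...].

Answer: [3, 5, 1, 4, 0, 6, 2]

Derivation:
After 1 (swap(5, 2)): [2, 4, 3, 0, 1, 6, 5]
After 2 (swap(6, 4)): [2, 4, 3, 0, 5, 6, 1]
After 3 (rotate_left(2, 5, k=1)): [2, 4, 0, 5, 6, 3, 1]
After 4 (rotate_left(0, 2, k=2)): [0, 2, 4, 5, 6, 3, 1]
After 5 (swap(4, 0)): [6, 2, 4, 5, 0, 3, 1]
After 6 (reverse(5, 6)): [6, 2, 4, 5, 0, 1, 3]
After 7 (swap(6, 5)): [6, 2, 4, 5, 0, 3, 1]
After 8 (swap(6, 2)): [6, 2, 1, 5, 0, 3, 4]
After 9 (rotate_left(2, 5, k=2)): [6, 2, 0, 3, 1, 5, 4]
After 10 (rotate_left(3, 6, k=1)): [6, 2, 0, 1, 5, 4, 3]
After 11 (reverse(0, 5)): [4, 5, 1, 0, 2, 6, 3]
After 12 (swap(6, 4)): [4, 5, 1, 0, 3, 6, 2]
After 13 (swap(3, 4)): [4, 5, 1, 3, 0, 6, 2]
After 14 (swap(0, 3)): [3, 5, 1, 4, 0, 6, 2]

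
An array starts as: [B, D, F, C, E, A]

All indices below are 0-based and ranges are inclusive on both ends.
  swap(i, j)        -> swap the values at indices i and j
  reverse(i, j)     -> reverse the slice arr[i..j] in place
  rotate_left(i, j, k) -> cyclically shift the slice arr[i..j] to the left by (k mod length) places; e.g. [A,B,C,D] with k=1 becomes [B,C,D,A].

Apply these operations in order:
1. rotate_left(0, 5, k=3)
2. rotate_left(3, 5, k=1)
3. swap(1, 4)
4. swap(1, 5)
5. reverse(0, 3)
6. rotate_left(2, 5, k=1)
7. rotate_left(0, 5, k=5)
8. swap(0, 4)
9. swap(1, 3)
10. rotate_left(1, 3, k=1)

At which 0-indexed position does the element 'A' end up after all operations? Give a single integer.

After 1 (rotate_left(0, 5, k=3)): [C, E, A, B, D, F]
After 2 (rotate_left(3, 5, k=1)): [C, E, A, D, F, B]
After 3 (swap(1, 4)): [C, F, A, D, E, B]
After 4 (swap(1, 5)): [C, B, A, D, E, F]
After 5 (reverse(0, 3)): [D, A, B, C, E, F]
After 6 (rotate_left(2, 5, k=1)): [D, A, C, E, F, B]
After 7 (rotate_left(0, 5, k=5)): [B, D, A, C, E, F]
After 8 (swap(0, 4)): [E, D, A, C, B, F]
After 9 (swap(1, 3)): [E, C, A, D, B, F]
After 10 (rotate_left(1, 3, k=1)): [E, A, D, C, B, F]

Answer: 1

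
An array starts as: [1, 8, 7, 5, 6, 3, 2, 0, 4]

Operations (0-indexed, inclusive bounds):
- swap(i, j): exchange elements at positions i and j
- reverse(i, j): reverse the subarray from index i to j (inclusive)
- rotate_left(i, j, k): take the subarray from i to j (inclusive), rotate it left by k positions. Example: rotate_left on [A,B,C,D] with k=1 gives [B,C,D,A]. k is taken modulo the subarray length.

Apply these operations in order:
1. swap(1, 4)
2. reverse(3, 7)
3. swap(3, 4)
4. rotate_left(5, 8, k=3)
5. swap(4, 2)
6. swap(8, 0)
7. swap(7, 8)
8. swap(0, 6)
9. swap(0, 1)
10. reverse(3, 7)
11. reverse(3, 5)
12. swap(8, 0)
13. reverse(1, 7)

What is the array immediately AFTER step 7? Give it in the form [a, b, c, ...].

Answer: [5, 6, 0, 2, 7, 4, 3, 1, 8]

Derivation:
After 1 (swap(1, 4)): [1, 6, 7, 5, 8, 3, 2, 0, 4]
After 2 (reverse(3, 7)): [1, 6, 7, 0, 2, 3, 8, 5, 4]
After 3 (swap(3, 4)): [1, 6, 7, 2, 0, 3, 8, 5, 4]
After 4 (rotate_left(5, 8, k=3)): [1, 6, 7, 2, 0, 4, 3, 8, 5]
After 5 (swap(4, 2)): [1, 6, 0, 2, 7, 4, 3, 8, 5]
After 6 (swap(8, 0)): [5, 6, 0, 2, 7, 4, 3, 8, 1]
After 7 (swap(7, 8)): [5, 6, 0, 2, 7, 4, 3, 1, 8]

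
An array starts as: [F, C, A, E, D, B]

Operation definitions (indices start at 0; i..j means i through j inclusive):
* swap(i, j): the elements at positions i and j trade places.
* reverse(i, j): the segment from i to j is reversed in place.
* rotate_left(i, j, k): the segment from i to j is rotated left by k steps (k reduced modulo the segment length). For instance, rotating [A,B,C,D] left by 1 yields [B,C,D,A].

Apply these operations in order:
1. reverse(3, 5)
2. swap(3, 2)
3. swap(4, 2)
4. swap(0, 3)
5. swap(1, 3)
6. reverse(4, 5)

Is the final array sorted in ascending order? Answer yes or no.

After 1 (reverse(3, 5)): [F, C, A, B, D, E]
After 2 (swap(3, 2)): [F, C, B, A, D, E]
After 3 (swap(4, 2)): [F, C, D, A, B, E]
After 4 (swap(0, 3)): [A, C, D, F, B, E]
After 5 (swap(1, 3)): [A, F, D, C, B, E]
After 6 (reverse(4, 5)): [A, F, D, C, E, B]

Answer: no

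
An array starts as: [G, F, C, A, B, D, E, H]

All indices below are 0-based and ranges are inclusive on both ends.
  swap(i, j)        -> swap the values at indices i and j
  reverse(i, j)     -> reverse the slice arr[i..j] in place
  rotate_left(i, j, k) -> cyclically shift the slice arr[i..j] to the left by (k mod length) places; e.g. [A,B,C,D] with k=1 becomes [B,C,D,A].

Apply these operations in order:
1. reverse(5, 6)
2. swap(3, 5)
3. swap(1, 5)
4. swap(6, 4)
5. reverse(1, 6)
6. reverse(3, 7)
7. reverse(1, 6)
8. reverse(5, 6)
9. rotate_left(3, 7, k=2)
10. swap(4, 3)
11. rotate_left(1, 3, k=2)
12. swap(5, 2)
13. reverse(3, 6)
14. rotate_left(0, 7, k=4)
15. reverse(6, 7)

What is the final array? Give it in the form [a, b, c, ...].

Answer: [E, B, C, H, G, F, A, D]

Derivation:
After 1 (reverse(5, 6)): [G, F, C, A, B, E, D, H]
After 2 (swap(3, 5)): [G, F, C, E, B, A, D, H]
After 3 (swap(1, 5)): [G, A, C, E, B, F, D, H]
After 4 (swap(6, 4)): [G, A, C, E, D, F, B, H]
After 5 (reverse(1, 6)): [G, B, F, D, E, C, A, H]
After 6 (reverse(3, 7)): [G, B, F, H, A, C, E, D]
After 7 (reverse(1, 6)): [G, E, C, A, H, F, B, D]
After 8 (reverse(5, 6)): [G, E, C, A, H, B, F, D]
After 9 (rotate_left(3, 7, k=2)): [G, E, C, B, F, D, A, H]
After 10 (swap(4, 3)): [G, E, C, F, B, D, A, H]
After 11 (rotate_left(1, 3, k=2)): [G, F, E, C, B, D, A, H]
After 12 (swap(5, 2)): [G, F, D, C, B, E, A, H]
After 13 (reverse(3, 6)): [G, F, D, A, E, B, C, H]
After 14 (rotate_left(0, 7, k=4)): [E, B, C, H, G, F, D, A]
After 15 (reverse(6, 7)): [E, B, C, H, G, F, A, D]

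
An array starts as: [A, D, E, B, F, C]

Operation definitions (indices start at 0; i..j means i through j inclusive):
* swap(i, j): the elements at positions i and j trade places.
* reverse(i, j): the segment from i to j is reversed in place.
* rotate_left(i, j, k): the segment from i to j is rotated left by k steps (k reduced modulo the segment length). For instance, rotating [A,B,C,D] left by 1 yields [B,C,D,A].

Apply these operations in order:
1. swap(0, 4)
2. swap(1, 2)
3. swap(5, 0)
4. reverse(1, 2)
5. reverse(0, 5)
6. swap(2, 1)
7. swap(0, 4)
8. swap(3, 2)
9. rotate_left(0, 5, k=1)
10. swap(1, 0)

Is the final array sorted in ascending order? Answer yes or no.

Answer: no

Derivation:
After 1 (swap(0, 4)): [F, D, E, B, A, C]
After 2 (swap(1, 2)): [F, E, D, B, A, C]
After 3 (swap(5, 0)): [C, E, D, B, A, F]
After 4 (reverse(1, 2)): [C, D, E, B, A, F]
After 5 (reverse(0, 5)): [F, A, B, E, D, C]
After 6 (swap(2, 1)): [F, B, A, E, D, C]
After 7 (swap(0, 4)): [D, B, A, E, F, C]
After 8 (swap(3, 2)): [D, B, E, A, F, C]
After 9 (rotate_left(0, 5, k=1)): [B, E, A, F, C, D]
After 10 (swap(1, 0)): [E, B, A, F, C, D]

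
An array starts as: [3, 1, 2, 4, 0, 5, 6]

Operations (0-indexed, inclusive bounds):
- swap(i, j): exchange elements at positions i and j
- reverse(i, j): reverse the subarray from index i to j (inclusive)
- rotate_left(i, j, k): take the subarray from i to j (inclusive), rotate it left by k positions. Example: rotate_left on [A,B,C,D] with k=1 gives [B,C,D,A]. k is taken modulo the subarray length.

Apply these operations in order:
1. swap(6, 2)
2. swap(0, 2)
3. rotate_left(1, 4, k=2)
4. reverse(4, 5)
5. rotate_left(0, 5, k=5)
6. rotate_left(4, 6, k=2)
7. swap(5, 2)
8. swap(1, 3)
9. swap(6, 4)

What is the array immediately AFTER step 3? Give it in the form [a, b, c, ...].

Answer: [6, 4, 0, 1, 3, 5, 2]

Derivation:
After 1 (swap(6, 2)): [3, 1, 6, 4, 0, 5, 2]
After 2 (swap(0, 2)): [6, 1, 3, 4, 0, 5, 2]
After 3 (rotate_left(1, 4, k=2)): [6, 4, 0, 1, 3, 5, 2]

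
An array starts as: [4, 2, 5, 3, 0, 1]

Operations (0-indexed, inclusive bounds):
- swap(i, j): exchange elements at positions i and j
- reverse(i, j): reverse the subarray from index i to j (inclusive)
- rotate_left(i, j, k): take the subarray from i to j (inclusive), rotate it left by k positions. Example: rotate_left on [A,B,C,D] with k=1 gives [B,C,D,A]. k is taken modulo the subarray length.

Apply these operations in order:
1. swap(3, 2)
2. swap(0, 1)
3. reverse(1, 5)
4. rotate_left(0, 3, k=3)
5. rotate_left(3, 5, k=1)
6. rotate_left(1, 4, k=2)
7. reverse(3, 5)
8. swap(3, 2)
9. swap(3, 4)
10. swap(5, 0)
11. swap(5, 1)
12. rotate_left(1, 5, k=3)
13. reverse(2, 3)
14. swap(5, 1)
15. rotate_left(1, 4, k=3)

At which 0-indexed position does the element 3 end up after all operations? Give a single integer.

After 1 (swap(3, 2)): [4, 2, 3, 5, 0, 1]
After 2 (swap(0, 1)): [2, 4, 3, 5, 0, 1]
After 3 (reverse(1, 5)): [2, 1, 0, 5, 3, 4]
After 4 (rotate_left(0, 3, k=3)): [5, 2, 1, 0, 3, 4]
After 5 (rotate_left(3, 5, k=1)): [5, 2, 1, 3, 4, 0]
After 6 (rotate_left(1, 4, k=2)): [5, 3, 4, 2, 1, 0]
After 7 (reverse(3, 5)): [5, 3, 4, 0, 1, 2]
After 8 (swap(3, 2)): [5, 3, 0, 4, 1, 2]
After 9 (swap(3, 4)): [5, 3, 0, 1, 4, 2]
After 10 (swap(5, 0)): [2, 3, 0, 1, 4, 5]
After 11 (swap(5, 1)): [2, 5, 0, 1, 4, 3]
After 12 (rotate_left(1, 5, k=3)): [2, 4, 3, 5, 0, 1]
After 13 (reverse(2, 3)): [2, 4, 5, 3, 0, 1]
After 14 (swap(5, 1)): [2, 1, 5, 3, 0, 4]
After 15 (rotate_left(1, 4, k=3)): [2, 0, 1, 5, 3, 4]

Answer: 4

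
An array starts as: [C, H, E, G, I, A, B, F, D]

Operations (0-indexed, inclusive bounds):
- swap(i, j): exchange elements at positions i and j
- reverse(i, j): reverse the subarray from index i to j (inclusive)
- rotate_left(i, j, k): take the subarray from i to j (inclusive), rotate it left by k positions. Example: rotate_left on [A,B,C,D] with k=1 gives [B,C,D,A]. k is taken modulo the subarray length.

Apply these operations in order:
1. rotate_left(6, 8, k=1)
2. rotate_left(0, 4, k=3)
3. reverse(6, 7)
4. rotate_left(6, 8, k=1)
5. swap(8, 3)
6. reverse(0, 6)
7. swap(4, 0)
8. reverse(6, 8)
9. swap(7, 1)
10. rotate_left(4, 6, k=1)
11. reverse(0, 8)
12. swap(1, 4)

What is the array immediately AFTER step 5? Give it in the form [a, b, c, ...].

Answer: [G, I, C, D, E, A, F, B, H]

Derivation:
After 1 (rotate_left(6, 8, k=1)): [C, H, E, G, I, A, F, D, B]
After 2 (rotate_left(0, 4, k=3)): [G, I, C, H, E, A, F, D, B]
After 3 (reverse(6, 7)): [G, I, C, H, E, A, D, F, B]
After 4 (rotate_left(6, 8, k=1)): [G, I, C, H, E, A, F, B, D]
After 5 (swap(8, 3)): [G, I, C, D, E, A, F, B, H]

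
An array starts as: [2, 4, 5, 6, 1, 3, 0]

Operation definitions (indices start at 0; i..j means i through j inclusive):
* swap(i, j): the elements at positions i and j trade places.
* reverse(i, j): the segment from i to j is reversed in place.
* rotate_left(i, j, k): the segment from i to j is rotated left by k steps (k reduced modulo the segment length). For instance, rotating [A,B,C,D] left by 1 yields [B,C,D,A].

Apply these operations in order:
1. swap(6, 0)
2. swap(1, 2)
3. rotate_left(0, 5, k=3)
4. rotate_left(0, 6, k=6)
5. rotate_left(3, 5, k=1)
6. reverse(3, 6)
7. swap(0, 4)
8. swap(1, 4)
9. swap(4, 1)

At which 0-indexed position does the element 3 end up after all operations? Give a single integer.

After 1 (swap(6, 0)): [0, 4, 5, 6, 1, 3, 2]
After 2 (swap(1, 2)): [0, 5, 4, 6, 1, 3, 2]
After 3 (rotate_left(0, 5, k=3)): [6, 1, 3, 0, 5, 4, 2]
After 4 (rotate_left(0, 6, k=6)): [2, 6, 1, 3, 0, 5, 4]
After 5 (rotate_left(3, 5, k=1)): [2, 6, 1, 0, 5, 3, 4]
After 6 (reverse(3, 6)): [2, 6, 1, 4, 3, 5, 0]
After 7 (swap(0, 4)): [3, 6, 1, 4, 2, 5, 0]
After 8 (swap(1, 4)): [3, 2, 1, 4, 6, 5, 0]
After 9 (swap(4, 1)): [3, 6, 1, 4, 2, 5, 0]

Answer: 0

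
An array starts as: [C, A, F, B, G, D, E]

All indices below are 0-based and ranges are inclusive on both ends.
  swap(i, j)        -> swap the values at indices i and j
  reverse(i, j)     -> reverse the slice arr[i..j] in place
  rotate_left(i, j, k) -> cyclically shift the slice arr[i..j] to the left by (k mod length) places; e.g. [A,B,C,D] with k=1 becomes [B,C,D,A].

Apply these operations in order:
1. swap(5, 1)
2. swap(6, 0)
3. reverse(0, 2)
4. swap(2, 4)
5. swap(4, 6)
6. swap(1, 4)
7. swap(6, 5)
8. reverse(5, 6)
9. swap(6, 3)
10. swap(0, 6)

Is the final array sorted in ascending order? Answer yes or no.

Answer: no

Derivation:
After 1 (swap(5, 1)): [C, D, F, B, G, A, E]
After 2 (swap(6, 0)): [E, D, F, B, G, A, C]
After 3 (reverse(0, 2)): [F, D, E, B, G, A, C]
After 4 (swap(2, 4)): [F, D, G, B, E, A, C]
After 5 (swap(4, 6)): [F, D, G, B, C, A, E]
After 6 (swap(1, 4)): [F, C, G, B, D, A, E]
After 7 (swap(6, 5)): [F, C, G, B, D, E, A]
After 8 (reverse(5, 6)): [F, C, G, B, D, A, E]
After 9 (swap(6, 3)): [F, C, G, E, D, A, B]
After 10 (swap(0, 6)): [B, C, G, E, D, A, F]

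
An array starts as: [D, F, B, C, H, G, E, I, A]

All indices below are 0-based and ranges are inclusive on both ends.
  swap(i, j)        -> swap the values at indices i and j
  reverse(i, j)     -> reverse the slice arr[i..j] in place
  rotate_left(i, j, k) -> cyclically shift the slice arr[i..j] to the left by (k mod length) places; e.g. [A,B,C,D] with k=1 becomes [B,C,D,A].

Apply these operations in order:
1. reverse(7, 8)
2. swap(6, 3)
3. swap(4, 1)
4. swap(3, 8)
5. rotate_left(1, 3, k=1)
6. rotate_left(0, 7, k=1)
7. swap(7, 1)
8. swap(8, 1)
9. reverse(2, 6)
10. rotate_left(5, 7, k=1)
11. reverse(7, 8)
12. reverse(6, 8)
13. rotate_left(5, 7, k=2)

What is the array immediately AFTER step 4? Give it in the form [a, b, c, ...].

Answer: [D, H, B, I, F, G, C, A, E]

Derivation:
After 1 (reverse(7, 8)): [D, F, B, C, H, G, E, A, I]
After 2 (swap(6, 3)): [D, F, B, E, H, G, C, A, I]
After 3 (swap(4, 1)): [D, H, B, E, F, G, C, A, I]
After 4 (swap(3, 8)): [D, H, B, I, F, G, C, A, E]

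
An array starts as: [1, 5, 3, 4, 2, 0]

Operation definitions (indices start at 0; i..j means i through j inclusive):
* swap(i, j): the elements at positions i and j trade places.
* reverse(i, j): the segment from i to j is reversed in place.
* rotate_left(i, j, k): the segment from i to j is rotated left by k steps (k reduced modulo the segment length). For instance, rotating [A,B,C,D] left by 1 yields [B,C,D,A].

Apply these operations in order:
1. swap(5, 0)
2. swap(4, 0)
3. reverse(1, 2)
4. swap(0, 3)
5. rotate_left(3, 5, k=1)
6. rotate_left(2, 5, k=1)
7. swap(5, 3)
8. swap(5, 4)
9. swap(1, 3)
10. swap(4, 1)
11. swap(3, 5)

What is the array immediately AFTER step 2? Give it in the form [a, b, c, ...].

After 1 (swap(5, 0)): [0, 5, 3, 4, 2, 1]
After 2 (swap(4, 0)): [2, 5, 3, 4, 0, 1]

Answer: [2, 5, 3, 4, 0, 1]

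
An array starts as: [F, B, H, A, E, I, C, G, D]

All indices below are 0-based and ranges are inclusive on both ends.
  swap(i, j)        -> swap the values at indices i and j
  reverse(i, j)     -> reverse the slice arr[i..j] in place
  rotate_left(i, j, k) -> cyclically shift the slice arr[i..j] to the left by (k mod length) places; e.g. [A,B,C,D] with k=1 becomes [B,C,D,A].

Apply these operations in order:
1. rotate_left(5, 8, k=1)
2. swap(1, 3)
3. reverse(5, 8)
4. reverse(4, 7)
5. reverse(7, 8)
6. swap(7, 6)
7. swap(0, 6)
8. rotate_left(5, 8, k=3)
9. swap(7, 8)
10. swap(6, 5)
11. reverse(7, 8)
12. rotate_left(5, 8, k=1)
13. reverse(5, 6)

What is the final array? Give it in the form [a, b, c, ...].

Answer: [C, A, H, B, G, F, E, I, D]

Derivation:
After 1 (rotate_left(5, 8, k=1)): [F, B, H, A, E, C, G, D, I]
After 2 (swap(1, 3)): [F, A, H, B, E, C, G, D, I]
After 3 (reverse(5, 8)): [F, A, H, B, E, I, D, G, C]
After 4 (reverse(4, 7)): [F, A, H, B, G, D, I, E, C]
After 5 (reverse(7, 8)): [F, A, H, B, G, D, I, C, E]
After 6 (swap(7, 6)): [F, A, H, B, G, D, C, I, E]
After 7 (swap(0, 6)): [C, A, H, B, G, D, F, I, E]
After 8 (rotate_left(5, 8, k=3)): [C, A, H, B, G, E, D, F, I]
After 9 (swap(7, 8)): [C, A, H, B, G, E, D, I, F]
After 10 (swap(6, 5)): [C, A, H, B, G, D, E, I, F]
After 11 (reverse(7, 8)): [C, A, H, B, G, D, E, F, I]
After 12 (rotate_left(5, 8, k=1)): [C, A, H, B, G, E, F, I, D]
After 13 (reverse(5, 6)): [C, A, H, B, G, F, E, I, D]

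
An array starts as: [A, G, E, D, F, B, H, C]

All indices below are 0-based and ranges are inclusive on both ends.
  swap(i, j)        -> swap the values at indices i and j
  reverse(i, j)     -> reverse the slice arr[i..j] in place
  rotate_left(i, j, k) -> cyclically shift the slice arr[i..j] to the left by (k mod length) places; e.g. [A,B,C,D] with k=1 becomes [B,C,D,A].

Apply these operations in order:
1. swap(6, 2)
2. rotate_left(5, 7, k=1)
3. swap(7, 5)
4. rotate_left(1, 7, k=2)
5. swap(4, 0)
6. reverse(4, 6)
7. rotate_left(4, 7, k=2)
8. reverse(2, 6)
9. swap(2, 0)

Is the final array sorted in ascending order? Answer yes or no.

After 1 (swap(6, 2)): [A, G, H, D, F, B, E, C]
After 2 (rotate_left(5, 7, k=1)): [A, G, H, D, F, E, C, B]
After 3 (swap(7, 5)): [A, G, H, D, F, B, C, E]
After 4 (rotate_left(1, 7, k=2)): [A, D, F, B, C, E, G, H]
After 5 (swap(4, 0)): [C, D, F, B, A, E, G, H]
After 6 (reverse(4, 6)): [C, D, F, B, G, E, A, H]
After 7 (rotate_left(4, 7, k=2)): [C, D, F, B, A, H, G, E]
After 8 (reverse(2, 6)): [C, D, G, H, A, B, F, E]
After 9 (swap(2, 0)): [G, D, C, H, A, B, F, E]

Answer: no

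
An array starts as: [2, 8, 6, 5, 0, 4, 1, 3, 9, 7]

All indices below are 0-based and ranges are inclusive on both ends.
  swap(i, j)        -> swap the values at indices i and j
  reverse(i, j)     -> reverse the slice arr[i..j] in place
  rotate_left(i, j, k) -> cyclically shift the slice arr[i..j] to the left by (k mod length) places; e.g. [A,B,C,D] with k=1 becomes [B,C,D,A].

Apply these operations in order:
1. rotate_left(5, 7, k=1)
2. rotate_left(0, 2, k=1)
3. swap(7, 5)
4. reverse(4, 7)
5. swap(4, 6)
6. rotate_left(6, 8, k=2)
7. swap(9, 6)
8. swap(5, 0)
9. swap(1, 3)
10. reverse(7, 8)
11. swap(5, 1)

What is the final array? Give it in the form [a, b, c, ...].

Answer: [3, 8, 2, 6, 4, 5, 7, 0, 1, 9]

Derivation:
After 1 (rotate_left(5, 7, k=1)): [2, 8, 6, 5, 0, 1, 3, 4, 9, 7]
After 2 (rotate_left(0, 2, k=1)): [8, 6, 2, 5, 0, 1, 3, 4, 9, 7]
After 3 (swap(7, 5)): [8, 6, 2, 5, 0, 4, 3, 1, 9, 7]
After 4 (reverse(4, 7)): [8, 6, 2, 5, 1, 3, 4, 0, 9, 7]
After 5 (swap(4, 6)): [8, 6, 2, 5, 4, 3, 1, 0, 9, 7]
After 6 (rotate_left(6, 8, k=2)): [8, 6, 2, 5, 4, 3, 9, 1, 0, 7]
After 7 (swap(9, 6)): [8, 6, 2, 5, 4, 3, 7, 1, 0, 9]
After 8 (swap(5, 0)): [3, 6, 2, 5, 4, 8, 7, 1, 0, 9]
After 9 (swap(1, 3)): [3, 5, 2, 6, 4, 8, 7, 1, 0, 9]
After 10 (reverse(7, 8)): [3, 5, 2, 6, 4, 8, 7, 0, 1, 9]
After 11 (swap(5, 1)): [3, 8, 2, 6, 4, 5, 7, 0, 1, 9]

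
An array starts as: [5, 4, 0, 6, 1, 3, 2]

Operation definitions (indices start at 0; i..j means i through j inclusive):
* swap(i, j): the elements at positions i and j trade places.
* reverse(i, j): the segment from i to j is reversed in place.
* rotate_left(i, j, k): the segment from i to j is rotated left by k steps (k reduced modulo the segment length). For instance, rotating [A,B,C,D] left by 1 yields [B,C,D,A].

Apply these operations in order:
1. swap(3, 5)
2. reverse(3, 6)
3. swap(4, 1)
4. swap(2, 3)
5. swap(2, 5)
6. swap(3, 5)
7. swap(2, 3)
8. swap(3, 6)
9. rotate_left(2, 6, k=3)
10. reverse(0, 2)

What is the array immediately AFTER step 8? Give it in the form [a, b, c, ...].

After 1 (swap(3, 5)): [5, 4, 0, 3, 1, 6, 2]
After 2 (reverse(3, 6)): [5, 4, 0, 2, 6, 1, 3]
After 3 (swap(4, 1)): [5, 6, 0, 2, 4, 1, 3]
After 4 (swap(2, 3)): [5, 6, 2, 0, 4, 1, 3]
After 5 (swap(2, 5)): [5, 6, 1, 0, 4, 2, 3]
After 6 (swap(3, 5)): [5, 6, 1, 2, 4, 0, 3]
After 7 (swap(2, 3)): [5, 6, 2, 1, 4, 0, 3]
After 8 (swap(3, 6)): [5, 6, 2, 3, 4, 0, 1]

Answer: [5, 6, 2, 3, 4, 0, 1]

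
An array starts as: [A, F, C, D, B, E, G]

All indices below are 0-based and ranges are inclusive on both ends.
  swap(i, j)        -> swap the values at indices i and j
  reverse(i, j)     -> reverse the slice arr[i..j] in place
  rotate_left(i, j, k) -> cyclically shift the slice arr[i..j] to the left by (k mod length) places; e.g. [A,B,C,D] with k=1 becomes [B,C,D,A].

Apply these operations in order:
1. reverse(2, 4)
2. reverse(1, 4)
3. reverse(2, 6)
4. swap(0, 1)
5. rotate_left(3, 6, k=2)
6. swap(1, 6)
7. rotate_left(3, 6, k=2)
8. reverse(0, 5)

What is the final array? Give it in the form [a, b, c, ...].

After 1 (reverse(2, 4)): [A, F, B, D, C, E, G]
After 2 (reverse(1, 4)): [A, C, D, B, F, E, G]
After 3 (reverse(2, 6)): [A, C, G, E, F, B, D]
After 4 (swap(0, 1)): [C, A, G, E, F, B, D]
After 5 (rotate_left(3, 6, k=2)): [C, A, G, B, D, E, F]
After 6 (swap(1, 6)): [C, F, G, B, D, E, A]
After 7 (rotate_left(3, 6, k=2)): [C, F, G, E, A, B, D]
After 8 (reverse(0, 5)): [B, A, E, G, F, C, D]

Answer: [B, A, E, G, F, C, D]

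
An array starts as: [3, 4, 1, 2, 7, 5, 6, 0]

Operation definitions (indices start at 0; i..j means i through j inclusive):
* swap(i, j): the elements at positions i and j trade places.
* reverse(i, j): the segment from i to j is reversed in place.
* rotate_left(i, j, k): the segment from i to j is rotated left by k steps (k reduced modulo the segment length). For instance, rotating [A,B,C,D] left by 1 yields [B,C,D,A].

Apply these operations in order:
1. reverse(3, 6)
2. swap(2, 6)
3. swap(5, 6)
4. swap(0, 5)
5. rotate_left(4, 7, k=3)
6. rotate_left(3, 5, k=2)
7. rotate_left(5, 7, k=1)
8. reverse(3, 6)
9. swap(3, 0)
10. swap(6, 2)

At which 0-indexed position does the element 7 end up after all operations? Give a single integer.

Answer: 0

Derivation:
After 1 (reverse(3, 6)): [3, 4, 1, 6, 5, 7, 2, 0]
After 2 (swap(2, 6)): [3, 4, 2, 6, 5, 7, 1, 0]
After 3 (swap(5, 6)): [3, 4, 2, 6, 5, 1, 7, 0]
After 4 (swap(0, 5)): [1, 4, 2, 6, 5, 3, 7, 0]
After 5 (rotate_left(4, 7, k=3)): [1, 4, 2, 6, 0, 5, 3, 7]
After 6 (rotate_left(3, 5, k=2)): [1, 4, 2, 5, 6, 0, 3, 7]
After 7 (rotate_left(5, 7, k=1)): [1, 4, 2, 5, 6, 3, 7, 0]
After 8 (reverse(3, 6)): [1, 4, 2, 7, 3, 6, 5, 0]
After 9 (swap(3, 0)): [7, 4, 2, 1, 3, 6, 5, 0]
After 10 (swap(6, 2)): [7, 4, 5, 1, 3, 6, 2, 0]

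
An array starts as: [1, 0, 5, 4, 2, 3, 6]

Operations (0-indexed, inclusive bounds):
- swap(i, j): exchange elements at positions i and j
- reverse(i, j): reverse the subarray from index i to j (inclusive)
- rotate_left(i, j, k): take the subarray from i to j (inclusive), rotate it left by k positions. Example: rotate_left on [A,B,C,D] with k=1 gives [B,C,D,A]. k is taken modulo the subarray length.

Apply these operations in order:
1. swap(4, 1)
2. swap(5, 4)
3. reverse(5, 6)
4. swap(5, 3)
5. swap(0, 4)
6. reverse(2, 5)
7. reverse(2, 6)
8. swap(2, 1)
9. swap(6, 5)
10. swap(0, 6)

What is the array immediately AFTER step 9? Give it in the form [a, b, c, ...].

After 1 (swap(4, 1)): [1, 2, 5, 4, 0, 3, 6]
After 2 (swap(5, 4)): [1, 2, 5, 4, 3, 0, 6]
After 3 (reverse(5, 6)): [1, 2, 5, 4, 3, 6, 0]
After 4 (swap(5, 3)): [1, 2, 5, 6, 3, 4, 0]
After 5 (swap(0, 4)): [3, 2, 5, 6, 1, 4, 0]
After 6 (reverse(2, 5)): [3, 2, 4, 1, 6, 5, 0]
After 7 (reverse(2, 6)): [3, 2, 0, 5, 6, 1, 4]
After 8 (swap(2, 1)): [3, 0, 2, 5, 6, 1, 4]
After 9 (swap(6, 5)): [3, 0, 2, 5, 6, 4, 1]

Answer: [3, 0, 2, 5, 6, 4, 1]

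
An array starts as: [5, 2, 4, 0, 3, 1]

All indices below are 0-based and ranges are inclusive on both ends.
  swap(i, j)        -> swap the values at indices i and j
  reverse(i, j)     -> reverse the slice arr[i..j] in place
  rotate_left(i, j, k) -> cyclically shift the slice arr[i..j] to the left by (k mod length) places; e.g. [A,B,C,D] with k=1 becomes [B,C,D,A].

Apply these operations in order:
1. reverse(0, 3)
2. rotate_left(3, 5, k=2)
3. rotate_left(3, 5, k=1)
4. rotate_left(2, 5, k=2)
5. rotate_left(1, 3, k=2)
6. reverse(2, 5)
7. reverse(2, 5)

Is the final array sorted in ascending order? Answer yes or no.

Answer: no

Derivation:
After 1 (reverse(0, 3)): [0, 4, 2, 5, 3, 1]
After 2 (rotate_left(3, 5, k=2)): [0, 4, 2, 1, 5, 3]
After 3 (rotate_left(3, 5, k=1)): [0, 4, 2, 5, 3, 1]
After 4 (rotate_left(2, 5, k=2)): [0, 4, 3, 1, 2, 5]
After 5 (rotate_left(1, 3, k=2)): [0, 1, 4, 3, 2, 5]
After 6 (reverse(2, 5)): [0, 1, 5, 2, 3, 4]
After 7 (reverse(2, 5)): [0, 1, 4, 3, 2, 5]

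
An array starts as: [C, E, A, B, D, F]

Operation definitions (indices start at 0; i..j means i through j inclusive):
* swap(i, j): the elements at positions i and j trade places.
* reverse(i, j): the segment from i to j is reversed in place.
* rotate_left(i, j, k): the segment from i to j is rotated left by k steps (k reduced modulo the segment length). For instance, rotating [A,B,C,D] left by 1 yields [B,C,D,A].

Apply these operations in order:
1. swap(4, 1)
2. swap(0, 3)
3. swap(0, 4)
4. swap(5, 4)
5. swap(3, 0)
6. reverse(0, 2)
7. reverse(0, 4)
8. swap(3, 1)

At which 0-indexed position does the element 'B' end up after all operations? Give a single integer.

Answer: 5

Derivation:
After 1 (swap(4, 1)): [C, D, A, B, E, F]
After 2 (swap(0, 3)): [B, D, A, C, E, F]
After 3 (swap(0, 4)): [E, D, A, C, B, F]
After 4 (swap(5, 4)): [E, D, A, C, F, B]
After 5 (swap(3, 0)): [C, D, A, E, F, B]
After 6 (reverse(0, 2)): [A, D, C, E, F, B]
After 7 (reverse(0, 4)): [F, E, C, D, A, B]
After 8 (swap(3, 1)): [F, D, C, E, A, B]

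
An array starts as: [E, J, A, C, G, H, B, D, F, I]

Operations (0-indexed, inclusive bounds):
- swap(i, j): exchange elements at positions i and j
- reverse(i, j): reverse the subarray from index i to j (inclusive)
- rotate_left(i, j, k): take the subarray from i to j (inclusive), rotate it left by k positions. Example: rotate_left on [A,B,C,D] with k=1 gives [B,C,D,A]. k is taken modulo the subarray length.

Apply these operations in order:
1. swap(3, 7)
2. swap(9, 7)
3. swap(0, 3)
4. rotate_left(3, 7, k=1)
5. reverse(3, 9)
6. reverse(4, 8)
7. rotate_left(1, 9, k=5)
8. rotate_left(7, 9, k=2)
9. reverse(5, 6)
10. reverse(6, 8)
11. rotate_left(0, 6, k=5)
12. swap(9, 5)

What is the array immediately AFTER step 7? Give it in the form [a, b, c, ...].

Answer: [D, I, E, F, G, J, A, C, H, B]

Derivation:
After 1 (swap(3, 7)): [E, J, A, D, G, H, B, C, F, I]
After 2 (swap(9, 7)): [E, J, A, D, G, H, B, I, F, C]
After 3 (swap(0, 3)): [D, J, A, E, G, H, B, I, F, C]
After 4 (rotate_left(3, 7, k=1)): [D, J, A, G, H, B, I, E, F, C]
After 5 (reverse(3, 9)): [D, J, A, C, F, E, I, B, H, G]
After 6 (reverse(4, 8)): [D, J, A, C, H, B, I, E, F, G]
After 7 (rotate_left(1, 9, k=5)): [D, I, E, F, G, J, A, C, H, B]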